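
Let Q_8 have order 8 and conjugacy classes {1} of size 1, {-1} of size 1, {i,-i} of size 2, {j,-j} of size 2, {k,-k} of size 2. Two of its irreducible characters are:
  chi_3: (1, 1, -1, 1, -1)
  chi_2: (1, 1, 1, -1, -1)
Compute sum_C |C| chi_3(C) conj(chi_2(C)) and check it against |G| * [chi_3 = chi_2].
Sum = 0; so <chi_3, chi_2> = 0 (distinct irreducibles are orthogonal).

Justification: Compute term by term over conjugacy classes (|C| * chi_3(C) * conj(chi_2(C))):
  1*(1)*conj(1) + 1*(1)*conj(1) + 2*(-1)*conj(1) + 2*(1)*conj(-1) + 2*(-1)*conj(-1)
  = (1) + (1) + (-2) + (-2) + (2)
  = 0.
Dividing by |G| = 8 gives 0/8 = 0, matching the row-orthogonality relation <chi_3, chi_2> = [chi_3 = chi_2].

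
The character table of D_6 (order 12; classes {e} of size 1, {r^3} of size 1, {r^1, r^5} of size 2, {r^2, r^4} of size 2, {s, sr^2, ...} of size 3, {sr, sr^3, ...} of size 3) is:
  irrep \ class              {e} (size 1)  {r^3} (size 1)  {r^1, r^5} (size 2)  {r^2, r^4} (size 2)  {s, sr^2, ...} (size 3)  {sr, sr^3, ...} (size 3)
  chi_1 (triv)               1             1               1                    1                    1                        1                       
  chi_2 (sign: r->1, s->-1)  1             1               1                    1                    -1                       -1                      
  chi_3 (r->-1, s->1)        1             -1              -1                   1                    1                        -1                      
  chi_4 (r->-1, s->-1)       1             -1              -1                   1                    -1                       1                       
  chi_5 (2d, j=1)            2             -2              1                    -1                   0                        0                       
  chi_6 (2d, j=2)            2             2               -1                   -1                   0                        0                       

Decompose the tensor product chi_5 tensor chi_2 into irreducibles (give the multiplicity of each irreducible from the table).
chi_5 tensor chi_2 = chi_5 (all other irreducibles have multiplicity 0).

Why: The character of a tensor product is the pointwise product (chi_5 * chi_2)(C) = chi_5(C) * chi_2(C):
  {e}: (2)*(1), {r^3}: (-2)*(1), {r^1, r^5}: (1)*(1), {r^2, r^4}: (-1)*(1), {s, sr^2, ...}: (0)*(-1), {sr, sr^3, ...}: (0)*(-1)
so (chi_5 * chi_2) takes values
  {e} -> 2, {r^3} -> -2, {r^1, r^5} -> 1, {r^2, r^4} -> -1, {s, sr^2, ...} -> 0, {sr, sr^3, ...} -> 0.
Now take the inner product of this character with each irreducible chi from the table, <chi_5*chi_2, chi> = (1/12) sum_C |C| (chi_5*chi_2)(C) conj(chi(C)):
  <chi_5*chi_2, chi_1> = (1/12)[1*(2)*conj(1) + 1*(-2)*conj(1) + 2*(1)*conj(1) + 2*(-1)*conj(1) + 3*(0)*conj(1) + 3*(0)*conj(1)]
      = (1/12)[(2) + (-2) + (2) + (-2) + (0) + (0)] = 0/12 = 0
  <chi_5*chi_2, chi_2> = (1/12)[1*(2)*conj(1) + 1*(-2)*conj(1) + 2*(1)*conj(1) + 2*(-1)*conj(1) + 3*(0)*conj(-1) + 3*(0)*conj(-1)]
      = (1/12)[(2) + (-2) + (2) + (-2) + (0) + (0)] = 0/12 = 0
  <chi_5*chi_2, chi_3> = (1/12)[1*(2)*conj(1) + 1*(-2)*conj(-1) + 2*(1)*conj(-1) + 2*(-1)*conj(1) + 3*(0)*conj(1) + 3*(0)*conj(-1)]
      = (1/12)[(2) + (2) + (-2) + (-2) + (0) + (0)] = 0/12 = 0
  <chi_5*chi_2, chi_4> = (1/12)[1*(2)*conj(1) + 1*(-2)*conj(-1) + 2*(1)*conj(-1) + 2*(-1)*conj(1) + 3*(0)*conj(-1) + 3*(0)*conj(1)]
      = (1/12)[(2) + (2) + (-2) + (-2) + (0) + (0)] = 0/12 = 0
  <chi_5*chi_2, chi_5> = (1/12)[1*(2)*conj(2) + 1*(-2)*conj(-2) + 2*(1)*conj(1) + 2*(-1)*conj(-1) + 3*(0)*conj(0) + 3*(0)*conj(0)]
      = (1/12)[(4) + (4) + (2) + (2) + (0) + (0)] = 12/12 = 1
  <chi_5*chi_2, chi_6> = (1/12)[1*(2)*conj(2) + 1*(-2)*conj(2) + 2*(1)*conj(-1) + 2*(-1)*conj(-1) + 3*(0)*conj(0) + 3*(0)*conj(0)]
      = (1/12)[(4) + (-4) + (-2) + (2) + (0) + (0)] = 0/12 = 0
Hence the multiplicities are chi_5: 1. Dimension check: dim(chi_5)*dim(chi_2) = 2*1 = 2 and sum (mult * dim) = 1*2 = 2.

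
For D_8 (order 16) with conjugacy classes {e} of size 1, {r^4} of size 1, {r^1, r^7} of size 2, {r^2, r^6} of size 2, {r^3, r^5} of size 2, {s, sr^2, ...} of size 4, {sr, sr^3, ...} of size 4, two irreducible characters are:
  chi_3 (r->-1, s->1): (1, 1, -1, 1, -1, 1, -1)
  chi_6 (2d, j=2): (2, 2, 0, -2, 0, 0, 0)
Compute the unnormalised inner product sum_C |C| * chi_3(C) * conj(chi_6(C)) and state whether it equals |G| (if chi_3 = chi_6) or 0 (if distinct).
Sum = 0; so <chi_3, chi_6> = 0 (distinct irreducibles are orthogonal).

Working: Compute term by term over conjugacy classes (|C| * chi_3(C) * conj(chi_6(C))):
  1*(1)*conj(2) + 1*(1)*conj(2) + 2*(-1)*conj(0) + 2*(1)*conj(-2) + 2*(-1)*conj(0) + 4*(1)*conj(0) + 4*(-1)*conj(0)
  = (2) + (2) + (0) + (-4) + (0) + (0) + (0)
  = 0.
Dividing by |G| = 16 gives 0/16 = 0, matching the row-orthogonality relation <chi_3, chi_6> = [chi_3 = chi_6].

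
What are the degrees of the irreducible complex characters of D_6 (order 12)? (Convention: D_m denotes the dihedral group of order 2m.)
Dimensions: 1, 1, 1, 1, 2, 2

There are 6 irreducibles (= number of conjugacy classes). Their dimensions d_i satisfy sum d_i^2 = |G| = 12: 1 + 1 + 1 + 1 + 4 + 4 = 12.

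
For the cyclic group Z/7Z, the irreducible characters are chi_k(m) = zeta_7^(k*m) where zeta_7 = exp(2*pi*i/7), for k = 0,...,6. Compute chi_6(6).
chi_6(6) = zeta_7^36 = exp(2*I*pi/7)

Derivation: chi_6(6) = zeta_7^(6*6) = zeta_7^36. Since zeta_7^7 = 1, this equals zeta_7^1 = exp(2*pi*i*1/7) = exp(2*I*pi/7).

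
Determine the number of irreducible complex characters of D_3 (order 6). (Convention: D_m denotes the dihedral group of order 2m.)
3

Argument: The number of irreducible complex representations of a finite group equals its number of conjugacy classes. D_3 has 3 conjugacy classes ((n+3)/2 for n odd), so D_3 (order 6) has exactly 3 irreducible complex representations.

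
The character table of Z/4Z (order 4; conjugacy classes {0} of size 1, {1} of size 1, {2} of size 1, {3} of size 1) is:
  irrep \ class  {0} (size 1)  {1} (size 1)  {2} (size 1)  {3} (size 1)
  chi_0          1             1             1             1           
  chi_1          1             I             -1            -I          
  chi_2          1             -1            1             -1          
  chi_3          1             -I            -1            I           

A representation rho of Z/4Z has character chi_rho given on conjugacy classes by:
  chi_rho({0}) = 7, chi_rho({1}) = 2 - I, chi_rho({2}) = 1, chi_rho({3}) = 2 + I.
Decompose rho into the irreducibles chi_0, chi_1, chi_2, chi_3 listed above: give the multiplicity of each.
Multiplicities: chi_0: 3, chi_1: 1, chi_2: 1, chi_3: 2.

Working: Use <chi_rho, chi> = (1/|G|) sum_C |C| * chi_rho(C) * conj(chi(C)) with |G| = 4 for each irreducible chi in the table:
  <chi_rho, chi_0> = (1/4)[1*(7)*conj(1) + 1*(2 - I)*conj(1) + 1*(1)*conj(1) + 1*(2 + I)*conj(1)]
      = (1/4)[(7) + (2 - I) + (1) + (2 + I)] = 12/4 = 3
  <chi_rho, chi_1> = (1/4)[1*(7)*conj(1) + 1*(2 - I)*conj(I) + 1*(1)*conj(-1) + 1*(2 + I)*conj(-I)]
      = (1/4)[(7) + (-1 - 2*I) + (-1) + (-1 + 2*I)] = 4/4 = 1
  <chi_rho, chi_2> = (1/4)[1*(7)*conj(1) + 1*(2 - I)*conj(-1) + 1*(1)*conj(1) + 1*(2 + I)*conj(-1)]
      = (1/4)[(7) + (-2 + I) + (1) + (-2 - I)] = 4/4 = 1
  <chi_rho, chi_3> = (1/4)[1*(7)*conj(1) + 1*(2 - I)*conj(-I) + 1*(1)*conj(-1) + 1*(2 + I)*conj(I)]
      = (1/4)[(7) + (1 + 2*I) + (-1) + (1 - 2*I)] = 8/4 = 2
(Exp terms are combined using exp(i*s)*conj(exp(i*t)) = exp(i*(s-t)), and sums of them are collapsed using the identity that for every m > 1 the m distinct m-th roots of unity sum to 0, e.g. 1 + exp(2*I*pi/3) + exp(-2*I*pi/3) = 0.)
Dimension check: dim(rho) = sum (mult * dim) = 3*1 + 1*1 + 1*1 + 2*1 = 7 = chi_rho(e) = 7.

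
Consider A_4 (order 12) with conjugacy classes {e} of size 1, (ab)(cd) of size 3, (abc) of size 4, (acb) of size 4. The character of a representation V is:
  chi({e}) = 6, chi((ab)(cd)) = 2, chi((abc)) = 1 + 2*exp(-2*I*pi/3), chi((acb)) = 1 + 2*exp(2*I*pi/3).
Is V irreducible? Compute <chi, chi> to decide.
Not irreducible (reducible): <chi, chi> = 6 > 1.

Solution. <chi, chi> = (1/|G|) sum_C |C| * |chi(C)|^2 = (1/12)[1*|6|^2 + 3*|2|^2 + 4*|1 + 2*exp(-2*I*pi/3)|^2 + 4*|1 + 2*exp(2*I*pi/3)|^2]
  = (1/12)[(36) + (12) + (12) + (12)] = 72/12 = 6.
(Exp terms are combined using exp(i*s)*conj(exp(i*t)) = exp(i*(s-t)), and sums of them are collapsed using the identity that for every m > 1 the m distinct m-th roots of unity sum to 0, e.g. 1 + exp(2*I*pi/3) + exp(-2*I*pi/3) = 0.)
A character is irreducible iff <chi, chi> = 1, so this representation is reducible.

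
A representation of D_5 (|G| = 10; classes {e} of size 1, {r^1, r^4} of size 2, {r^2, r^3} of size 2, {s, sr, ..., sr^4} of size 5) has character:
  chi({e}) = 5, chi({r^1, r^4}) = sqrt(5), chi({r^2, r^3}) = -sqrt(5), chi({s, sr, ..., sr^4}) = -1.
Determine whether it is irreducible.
Not irreducible (reducible): <chi, chi> = 5 > 1.

Argument: <chi, chi> = (1/|G|) sum_C |C| * |chi(C)|^2 = (1/10)[1*|5|^2 + 2*|sqrt(5)|^2 + 2*|-sqrt(5)|^2 + 5*|-1|^2]
  = (1/10)[(25) + (10) + (10) + (5)] = 50/10 = 5.
A character is irreducible iff <chi, chi> = 1, so this representation is reducible.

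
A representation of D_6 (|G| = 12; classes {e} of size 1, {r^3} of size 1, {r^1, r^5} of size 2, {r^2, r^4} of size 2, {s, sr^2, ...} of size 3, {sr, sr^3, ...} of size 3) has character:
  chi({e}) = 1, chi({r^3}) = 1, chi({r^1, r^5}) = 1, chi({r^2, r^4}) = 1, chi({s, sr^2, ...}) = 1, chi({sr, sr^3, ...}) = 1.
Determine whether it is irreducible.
Irreducible: <chi, chi> = 1.

Reasoning: <chi, chi> = (1/|G|) sum_C |C| * |chi(C)|^2 = (1/12)[1*|1|^2 + 1*|1|^2 + 2*|1|^2 + 2*|1|^2 + 3*|1|^2 + 3*|1|^2]
  = (1/12)[(1) + (1) + (2) + (2) + (3) + (3)] = 12/12 = 1.
A character is irreducible iff <chi, chi> = 1, so this representation is irreducible.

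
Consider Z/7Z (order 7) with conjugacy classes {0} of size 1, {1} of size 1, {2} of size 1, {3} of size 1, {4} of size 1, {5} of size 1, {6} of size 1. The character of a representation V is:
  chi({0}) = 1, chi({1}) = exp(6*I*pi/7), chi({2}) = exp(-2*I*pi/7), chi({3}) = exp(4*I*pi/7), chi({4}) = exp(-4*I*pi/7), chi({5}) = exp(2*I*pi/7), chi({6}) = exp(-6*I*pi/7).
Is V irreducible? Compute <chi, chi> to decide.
Irreducible: <chi, chi> = 1.

<chi, chi> = (1/|G|) sum_C |C| * |chi(C)|^2 = (1/7)[1*|1|^2 + 1*|exp(6*I*pi/7)|^2 + 1*|exp(-2*I*pi/7)|^2 + 1*|exp(4*I*pi/7)|^2 + 1*|exp(-4*I*pi/7)|^2 + 1*|exp(2*I*pi/7)|^2 + 1*|exp(-6*I*pi/7)|^2]
  = (1/7)[(1) + (1) + (1) + (1) + (1) + (1) + (1)] = 7/7 = 1.
(Exp terms are combined using exp(i*s)*conj(exp(i*t)) = exp(i*(s-t)), and sums of them are collapsed using the identity that for every m > 1 the m distinct m-th roots of unity sum to 0, e.g. 1 + exp(2*I*pi/3) + exp(-2*I*pi/3) = 0.)
A character is irreducible iff <chi, chi> = 1, so this representation is irreducible.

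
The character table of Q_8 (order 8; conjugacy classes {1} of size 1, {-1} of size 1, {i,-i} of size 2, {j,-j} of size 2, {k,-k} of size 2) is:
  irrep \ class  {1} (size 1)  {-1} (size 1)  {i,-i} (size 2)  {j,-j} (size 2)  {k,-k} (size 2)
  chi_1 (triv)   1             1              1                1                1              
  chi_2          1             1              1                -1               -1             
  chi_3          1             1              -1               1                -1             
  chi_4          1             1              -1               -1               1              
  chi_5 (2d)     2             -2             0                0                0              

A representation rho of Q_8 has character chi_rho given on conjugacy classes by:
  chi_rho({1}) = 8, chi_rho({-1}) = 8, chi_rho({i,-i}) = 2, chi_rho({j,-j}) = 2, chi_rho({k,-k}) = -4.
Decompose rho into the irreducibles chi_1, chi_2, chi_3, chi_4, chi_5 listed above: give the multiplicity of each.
Multiplicities: chi_1: 2, chi_2: 3, chi_3: 3, chi_4: 0, chi_5: 0.

Justification: Use <chi_rho, chi> = (1/|G|) sum_C |C| * chi_rho(C) * conj(chi(C)) with |G| = 8 for each irreducible chi in the table:
  <chi_rho, chi_1> = (1/8)[1*(8)*conj(1) + 1*(8)*conj(1) + 2*(2)*conj(1) + 2*(2)*conj(1) + 2*(-4)*conj(1)]
      = (1/8)[(8) + (8) + (4) + (4) + (-8)] = 16/8 = 2
  <chi_rho, chi_2> = (1/8)[1*(8)*conj(1) + 1*(8)*conj(1) + 2*(2)*conj(1) + 2*(2)*conj(-1) + 2*(-4)*conj(-1)]
      = (1/8)[(8) + (8) + (4) + (-4) + (8)] = 24/8 = 3
  <chi_rho, chi_3> = (1/8)[1*(8)*conj(1) + 1*(8)*conj(1) + 2*(2)*conj(-1) + 2*(2)*conj(1) + 2*(-4)*conj(-1)]
      = (1/8)[(8) + (8) + (-4) + (4) + (8)] = 24/8 = 3
  <chi_rho, chi_4> = (1/8)[1*(8)*conj(1) + 1*(8)*conj(1) + 2*(2)*conj(-1) + 2*(2)*conj(-1) + 2*(-4)*conj(1)]
      = (1/8)[(8) + (8) + (-4) + (-4) + (-8)] = 0/8 = 0
  <chi_rho, chi_5> = (1/8)[1*(8)*conj(2) + 1*(8)*conj(-2) + 2*(2)*conj(0) + 2*(2)*conj(0) + 2*(-4)*conj(0)]
      = (1/8)[(16) + (-16) + (0) + (0) + (0)] = 0/8 = 0
Dimension check: dim(rho) = sum (mult * dim) = 2*1 + 3*1 + 3*1 + 0*1 + 0*2 = 8 = chi_rho(e) = 8.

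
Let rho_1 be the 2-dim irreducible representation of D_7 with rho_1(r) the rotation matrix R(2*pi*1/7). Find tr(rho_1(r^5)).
chi_{rho_1}(r^5) = 2*cos(2*pi*1*5/7) = -2*cos(3*pi/7)

rho_1(r^5) is rotation by angle 2*pi*1*5/7, whose trace is 2*cos(2*pi*1*5/7) = -2*cos(3*pi/7).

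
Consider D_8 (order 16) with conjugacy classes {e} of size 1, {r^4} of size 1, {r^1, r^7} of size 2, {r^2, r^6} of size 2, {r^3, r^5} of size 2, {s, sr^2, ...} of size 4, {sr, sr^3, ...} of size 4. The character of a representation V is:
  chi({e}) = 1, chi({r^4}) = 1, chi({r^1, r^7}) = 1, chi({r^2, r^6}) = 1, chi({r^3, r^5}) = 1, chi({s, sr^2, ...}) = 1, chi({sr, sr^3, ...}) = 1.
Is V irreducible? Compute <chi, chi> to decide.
Irreducible: <chi, chi> = 1.

Derivation: <chi, chi> = (1/|G|) sum_C |C| * |chi(C)|^2 = (1/16)[1*|1|^2 + 1*|1|^2 + 2*|1|^2 + 2*|1|^2 + 2*|1|^2 + 4*|1|^2 + 4*|1|^2]
  = (1/16)[(1) + (1) + (2) + (2) + (2) + (4) + (4)] = 16/16 = 1.
A character is irreducible iff <chi, chi> = 1, so this representation is irreducible.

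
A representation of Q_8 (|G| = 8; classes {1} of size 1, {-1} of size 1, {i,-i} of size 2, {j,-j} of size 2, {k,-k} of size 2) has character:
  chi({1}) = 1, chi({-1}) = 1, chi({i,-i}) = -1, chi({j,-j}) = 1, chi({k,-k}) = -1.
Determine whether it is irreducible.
Irreducible: <chi, chi> = 1.

Working: <chi, chi> = (1/|G|) sum_C |C| * |chi(C)|^2 = (1/8)[1*|1|^2 + 1*|1|^2 + 2*|-1|^2 + 2*|1|^2 + 2*|-1|^2]
  = (1/8)[(1) + (1) + (2) + (2) + (2)] = 8/8 = 1.
A character is irreducible iff <chi, chi> = 1, so this representation is irreducible.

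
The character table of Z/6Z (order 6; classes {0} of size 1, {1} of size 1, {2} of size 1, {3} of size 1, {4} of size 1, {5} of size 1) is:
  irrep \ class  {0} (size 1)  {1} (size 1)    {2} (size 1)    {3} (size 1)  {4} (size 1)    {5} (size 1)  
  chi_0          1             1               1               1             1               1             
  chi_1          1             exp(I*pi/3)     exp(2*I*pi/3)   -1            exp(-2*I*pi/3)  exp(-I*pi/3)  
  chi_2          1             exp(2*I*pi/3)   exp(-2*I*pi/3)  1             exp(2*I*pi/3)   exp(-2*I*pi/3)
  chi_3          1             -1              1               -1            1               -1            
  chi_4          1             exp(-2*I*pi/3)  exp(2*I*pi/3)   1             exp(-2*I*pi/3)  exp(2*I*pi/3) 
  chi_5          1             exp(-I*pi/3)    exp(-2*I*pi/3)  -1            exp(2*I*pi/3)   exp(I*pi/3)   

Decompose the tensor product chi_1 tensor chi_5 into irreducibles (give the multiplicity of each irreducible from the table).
chi_1 tensor chi_5 = chi_0 (all other irreducibles have multiplicity 0).

Justification: The character of a tensor product is the pointwise product (chi_1 * chi_5)(C) = chi_1(C) * chi_5(C):
  {0}: (1)*(1), {1}: (exp(I*pi/3))*(exp(-I*pi/3)), {2}: (exp(2*I*pi/3))*(exp(-2*I*pi/3)), {3}: (-1)*(-1), {4}: (exp(-2*I*pi/3))*(exp(2*I*pi/3)), {5}: (exp(-I*pi/3))*(exp(I*pi/3))
so (chi_1 * chi_5) takes values
  {0} -> 1, {1} -> 1, {2} -> 1, {3} -> 1, {4} -> 1, {5} -> 1.
Now take the inner product of this character with each irreducible chi from the table, <chi_1*chi_5, chi> = (1/6) sum_C |C| (chi_1*chi_5)(C) conj(chi(C)):
  <chi_1*chi_5, chi_0> = (1/6)[1*(1)*conj(1) + 1*(1)*conj(1) + 1*(1)*conj(1) + 1*(1)*conj(1) + 1*(1)*conj(1) + 1*(1)*conj(1)]
      = (1/6)[(1) + (1) + (1) + (1) + (1) + (1)] = 6/6 = 1
  <chi_1*chi_5, chi_1> = (1/6)[1*(1)*conj(1) + 1*(1)*conj(exp(I*pi/3)) + 1*(1)*conj(exp(2*I*pi/3)) + 1*(1)*conj(-1) + 1*(1)*conj(exp(-2*I*pi/3)) + 1*(1)*conj(exp(-I*pi/3))]
      = (1/6)[(1) + (exp(-I*pi/3)) + (exp(-2*I*pi/3)) + (-1) + (exp(2*I*pi/3)) + (exp(I*pi/3))] = 0/6 = 0
  <chi_1*chi_5, chi_2> = (1/6)[1*(1)*conj(1) + 1*(1)*conj(exp(2*I*pi/3)) + 1*(1)*conj(exp(-2*I*pi/3)) + 1*(1)*conj(1) + 1*(1)*conj(exp(2*I*pi/3)) + 1*(1)*conj(exp(-2*I*pi/3))]
      = (1/6)[(1) + (exp(-2*I*pi/3)) + (exp(2*I*pi/3)) + (1) + (exp(-2*I*pi/3)) + (exp(2*I*pi/3))] = 0/6 = 0
  <chi_1*chi_5, chi_3> = (1/6)[1*(1)*conj(1) + 1*(1)*conj(-1) + 1*(1)*conj(1) + 1*(1)*conj(-1) + 1*(1)*conj(1) + 1*(1)*conj(-1)]
      = (1/6)[(1) + (-1) + (1) + (-1) + (1) + (-1)] = 0/6 = 0
  <chi_1*chi_5, chi_4> = (1/6)[1*(1)*conj(1) + 1*(1)*conj(exp(-2*I*pi/3)) + 1*(1)*conj(exp(2*I*pi/3)) + 1*(1)*conj(1) + 1*(1)*conj(exp(-2*I*pi/3)) + 1*(1)*conj(exp(2*I*pi/3))]
      = (1/6)[(1) + (exp(2*I*pi/3)) + (exp(-2*I*pi/3)) + (1) + (exp(2*I*pi/3)) + (exp(-2*I*pi/3))] = 0/6 = 0
  <chi_1*chi_5, chi_5> = (1/6)[1*(1)*conj(1) + 1*(1)*conj(exp(-I*pi/3)) + 1*(1)*conj(exp(-2*I*pi/3)) + 1*(1)*conj(-1) + 1*(1)*conj(exp(2*I*pi/3)) + 1*(1)*conj(exp(I*pi/3))]
      = (1/6)[(1) + (exp(I*pi/3)) + (exp(2*I*pi/3)) + (-1) + (exp(-2*I*pi/3)) + (exp(-I*pi/3))] = 0/6 = 0
(Exp terms are combined using exp(i*s)*conj(exp(i*t)) = exp(i*(s-t)), and sums of them are collapsed using the identity that for every m > 1 the m distinct m-th roots of unity sum to 0, e.g. 1 + exp(2*I*pi/3) + exp(-2*I*pi/3) = 0.)
Hence the multiplicities are chi_0: 1. Dimension check: dim(chi_1)*dim(chi_5) = 1*1 = 1 and sum (mult * dim) = 1*1 = 1.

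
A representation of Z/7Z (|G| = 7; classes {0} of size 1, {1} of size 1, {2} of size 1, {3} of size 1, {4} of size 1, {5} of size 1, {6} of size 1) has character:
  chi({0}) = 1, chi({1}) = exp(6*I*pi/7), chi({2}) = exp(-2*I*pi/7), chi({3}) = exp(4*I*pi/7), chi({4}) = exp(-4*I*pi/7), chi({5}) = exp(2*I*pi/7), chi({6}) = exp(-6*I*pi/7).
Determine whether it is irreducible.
Irreducible: <chi, chi> = 1.

Argument: <chi, chi> = (1/|G|) sum_C |C| * |chi(C)|^2 = (1/7)[1*|1|^2 + 1*|exp(6*I*pi/7)|^2 + 1*|exp(-2*I*pi/7)|^2 + 1*|exp(4*I*pi/7)|^2 + 1*|exp(-4*I*pi/7)|^2 + 1*|exp(2*I*pi/7)|^2 + 1*|exp(-6*I*pi/7)|^2]
  = (1/7)[(1) + (1) + (1) + (1) + (1) + (1) + (1)] = 7/7 = 1.
(Exp terms are combined using exp(i*s)*conj(exp(i*t)) = exp(i*(s-t)), and sums of them are collapsed using the identity that for every m > 1 the m distinct m-th roots of unity sum to 0, e.g. 1 + exp(2*I*pi/3) + exp(-2*I*pi/3) = 0.)
A character is irreducible iff <chi, chi> = 1, so this representation is irreducible.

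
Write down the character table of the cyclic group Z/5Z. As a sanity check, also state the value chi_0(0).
Character table of Z/5Z (irreps indexed chi_0,...,chi_4 with chi_k(m) = zeta_5^(k*m), zeta_5 = exp(2*pi*i/5)):
  irrep \ class  {0} (size 1)  {1} (size 1)    {2} (size 1)    {3} (size 1)    {4} (size 1)  
  chi_0          1             1               1               1               1             
  chi_1          1             exp(2*I*pi/5)   exp(4*I*pi/5)   exp(-4*I*pi/5)  exp(-2*I*pi/5)
  chi_2          1             exp(4*I*pi/5)   exp(-2*I*pi/5)  exp(2*I*pi/5)   exp(-4*I*pi/5)
  chi_3          1             exp(-4*I*pi/5)  exp(2*I*pi/5)   exp(-2*I*pi/5)  exp(4*I*pi/5) 
  chi_4          1             exp(-2*I*pi/5)  exp(-4*I*pi/5)  exp(4*I*pi/5)   exp(2*I*pi/5) 

Spot check: chi_0(0) = zeta_5^(0*0) = zeta_5^0 = 1.

Working: Z/5Z is abelian, so all 5 irreducible complex representations are 1-dimensional. They are given by chi_k(m) = zeta_5^(k*m) for k = 0,...,4. Row orthogonality: sum_m chi_k(m) conj(chi_l(m)) = 5 * [k = l].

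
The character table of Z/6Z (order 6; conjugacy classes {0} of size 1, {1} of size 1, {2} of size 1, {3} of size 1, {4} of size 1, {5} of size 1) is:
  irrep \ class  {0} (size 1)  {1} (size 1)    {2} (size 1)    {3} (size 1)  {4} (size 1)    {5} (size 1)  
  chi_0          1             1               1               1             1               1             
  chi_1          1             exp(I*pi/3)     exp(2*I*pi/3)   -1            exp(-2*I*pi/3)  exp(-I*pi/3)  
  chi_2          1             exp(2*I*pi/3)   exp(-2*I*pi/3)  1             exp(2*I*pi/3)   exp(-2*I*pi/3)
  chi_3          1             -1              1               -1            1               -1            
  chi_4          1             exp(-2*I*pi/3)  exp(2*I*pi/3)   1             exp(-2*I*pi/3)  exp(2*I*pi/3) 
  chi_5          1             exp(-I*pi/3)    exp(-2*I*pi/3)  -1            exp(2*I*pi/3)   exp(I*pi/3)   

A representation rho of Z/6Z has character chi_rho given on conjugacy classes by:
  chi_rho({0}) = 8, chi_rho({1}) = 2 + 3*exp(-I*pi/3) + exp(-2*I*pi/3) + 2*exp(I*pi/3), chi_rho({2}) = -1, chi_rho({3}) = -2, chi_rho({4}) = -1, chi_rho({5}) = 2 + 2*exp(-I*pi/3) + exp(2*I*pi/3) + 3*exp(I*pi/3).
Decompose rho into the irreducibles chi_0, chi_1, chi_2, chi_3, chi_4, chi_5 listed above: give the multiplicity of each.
Multiplicities: chi_0: 2, chi_1: 2, chi_2: 0, chi_3: 0, chi_4: 1, chi_5: 3.

Explanation: Use <chi_rho, chi> = (1/|G|) sum_C |C| * chi_rho(C) * conj(chi(C)) with |G| = 6 for each irreducible chi in the table:
  <chi_rho, chi_0> = (1/6)[1*(8)*conj(1) + 1*(2 + 3*exp(-I*pi/3) + exp(-2*I*pi/3) + 2*exp(I*pi/3))*conj(1) + 1*(-1)*conj(1) + 1*(-2)*conj(1) + 1*(-1)*conj(1) + 1*(2 + 2*exp(-I*pi/3) + exp(2*I*pi/3) + 3*exp(I*pi/3))*conj(1)]
      = (1/6)[(8) + (2 + 3*exp(-I*pi/3) + exp(-2*I*pi/3) + 2*exp(I*pi/3)) + (-1) + (-2) + (-1) + (2 + 2*exp(-I*pi/3) + exp(2*I*pi/3) + 3*exp(I*pi/3))] = 12/6 = 2
  <chi_rho, chi_1> = (1/6)[1*(8)*conj(1) + 1*(2 + 3*exp(-I*pi/3) + exp(-2*I*pi/3) + 2*exp(I*pi/3))*conj(exp(I*pi/3)) + 1*(-1)*conj(exp(2*I*pi/3)) + 1*(-2)*conj(-1) + 1*(-1)*conj(exp(-2*I*pi/3)) + 1*(2 + 2*exp(-I*pi/3) + exp(2*I*pi/3) + 3*exp(I*pi/3))*conj(exp(-I*pi/3))]
      = (1/6)[(8) + (1 + 3*exp(-2*I*pi/3) + 2*exp(-I*pi/3)) + (3 + 2*exp(-2*I*pi/3) + 3*exp(2*I*pi/3)) + (2) + (3 + 3*exp(-2*I*pi/3) + 2*exp(2*I*pi/3)) + (1 + 2*exp(I*pi/3) + 3*exp(2*I*pi/3))] = 12/6 = 2
  <chi_rho, chi_2> = (1/6)[1*(8)*conj(1) + 1*(2 + 3*exp(-I*pi/3) + exp(-2*I*pi/3) + 2*exp(I*pi/3))*conj(exp(2*I*pi/3)) + 1*(-1)*conj(exp(-2*I*pi/3)) + 1*(-2)*conj(1) + 1*(-1)*conj(exp(2*I*pi/3)) + 1*(2 + 2*exp(-I*pi/3) + exp(2*I*pi/3) + 3*exp(I*pi/3))*conj(exp(-2*I*pi/3))]
      = (1/6)[(8) + (-3 + 2*exp(-2*I*pi/3) + 2*exp(-I*pi/3) + exp(2*I*pi/3)) + (3 + 3*exp(-2*I*pi/3) + 2*exp(2*I*pi/3)) + (-2) + (3 + 2*exp(-2*I*pi/3) + 3*exp(2*I*pi/3)) + (-3 + exp(-2*I*pi/3) + 2*exp(2*I*pi/3) + 2*exp(I*pi/3))] = 0/6 = 0
  <chi_rho, chi_3> = (1/6)[1*(8)*conj(1) + 1*(2 + 3*exp(-I*pi/3) + exp(-2*I*pi/3) + 2*exp(I*pi/3))*conj(-1) + 1*(-1)*conj(1) + 1*(-2)*conj(-1) + 1*(-1)*conj(1) + 1*(2 + 2*exp(-I*pi/3) + exp(2*I*pi/3) + 3*exp(I*pi/3))*conj(-1)]
      = (1/6)[(8) + (-2 - 2*exp(I*pi/3) - exp(-2*I*pi/3) - 3*exp(-I*pi/3)) + (-1) + (2) + (-1) + (-2 - 3*exp(I*pi/3) - exp(2*I*pi/3) - 2*exp(-I*pi/3))] = 0/6 = 0
  <chi_rho, chi_4> = (1/6)[1*(8)*conj(1) + 1*(2 + 3*exp(-I*pi/3) + exp(-2*I*pi/3) + 2*exp(I*pi/3))*conj(exp(-2*I*pi/3)) + 1*(-1)*conj(exp(2*I*pi/3)) + 1*(-2)*conj(1) + 1*(-1)*conj(exp(-2*I*pi/3)) + 1*(2 + 2*exp(-I*pi/3) + exp(2*I*pi/3) + 3*exp(I*pi/3))*conj(exp(2*I*pi/3))]
      = (1/6)[(8) + (-1 + 2*exp(2*I*pi/3) + 3*exp(I*pi/3)) + (3 + 2*exp(-2*I*pi/3) + 3*exp(2*I*pi/3)) + (-2) + (3 + 3*exp(-2*I*pi/3) + 2*exp(2*I*pi/3)) + (-1 + 3*exp(-I*pi/3) + 2*exp(-2*I*pi/3))] = 6/6 = 1
  <chi_rho, chi_5> = (1/6)[1*(8)*conj(1) + 1*(2 + 3*exp(-I*pi/3) + exp(-2*I*pi/3) + 2*exp(I*pi/3))*conj(exp(-I*pi/3)) + 1*(-1)*conj(exp(-2*I*pi/3)) + 1*(-2)*conj(-1) + 1*(-1)*conj(exp(2*I*pi/3)) + 1*(2 + 2*exp(-I*pi/3) + exp(2*I*pi/3) + 3*exp(I*pi/3))*conj(exp(I*pi/3))]
      = (1/6)[(8) + (3 + exp(-I*pi/3) + 2*exp(2*I*pi/3) + 2*exp(I*pi/3)) + (3 + 3*exp(-2*I*pi/3) + 2*exp(2*I*pi/3)) + (2) + (3 + 2*exp(-2*I*pi/3) + 3*exp(2*I*pi/3)) + (3 + 2*exp(-2*I*pi/3) + 2*exp(-I*pi/3) + exp(I*pi/3))] = 18/6 = 3
(Exp terms are combined using exp(i*s)*conj(exp(i*t)) = exp(i*(s-t)), and sums of them are collapsed using the identity that for every m > 1 the m distinct m-th roots of unity sum to 0, e.g. 1 + exp(2*I*pi/3) + exp(-2*I*pi/3) = 0.)
Dimension check: dim(rho) = sum (mult * dim) = 2*1 + 2*1 + 0*1 + 0*1 + 1*1 + 3*1 = 8 = chi_rho(e) = 8.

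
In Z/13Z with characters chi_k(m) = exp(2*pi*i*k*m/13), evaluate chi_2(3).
chi_2(3) = zeta_13^6 = exp(12*I*pi/13)

Derivation: chi_2(3) = zeta_13^(2*3) = zeta_13^6. Since zeta_13^13 = 1, this equals zeta_13^6 = exp(2*pi*i*6/13) = exp(12*I*pi/13).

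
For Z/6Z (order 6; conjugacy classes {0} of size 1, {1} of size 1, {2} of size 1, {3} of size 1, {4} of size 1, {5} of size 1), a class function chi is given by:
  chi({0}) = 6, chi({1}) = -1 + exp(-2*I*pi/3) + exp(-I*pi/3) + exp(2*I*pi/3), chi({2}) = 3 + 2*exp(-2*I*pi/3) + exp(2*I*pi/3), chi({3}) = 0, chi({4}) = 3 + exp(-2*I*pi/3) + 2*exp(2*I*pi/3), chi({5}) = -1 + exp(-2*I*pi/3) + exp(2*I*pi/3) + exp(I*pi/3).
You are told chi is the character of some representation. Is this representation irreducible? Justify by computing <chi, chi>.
Not irreducible (reducible): <chi, chi> = 8 > 1.

<chi, chi> = (1/|G|) sum_C |C| * |chi(C)|^2 = (1/6)[1*|6|^2 + 1*|-1 + exp(-2*I*pi/3) + exp(-I*pi/3) + exp(2*I*pi/3)|^2 + 1*|3 + 2*exp(-2*I*pi/3) + exp(2*I*pi/3)|^2 + 1*|0|^2 + 1*|3 + exp(-2*I*pi/3) + 2*exp(2*I*pi/3)|^2 + 1*|-1 + exp(-2*I*pi/3) + exp(2*I*pi/3) + exp(I*pi/3)|^2]
  = (1/6)[(36) + (3) + (3) + (0) + (3) + (3)] = 48/6 = 8.
(Exp terms are combined using exp(i*s)*conj(exp(i*t)) = exp(i*(s-t)), and sums of them are collapsed using the identity that for every m > 1 the m distinct m-th roots of unity sum to 0, e.g. 1 + exp(2*I*pi/3) + exp(-2*I*pi/3) = 0.)
A character is irreducible iff <chi, chi> = 1, so this representation is reducible.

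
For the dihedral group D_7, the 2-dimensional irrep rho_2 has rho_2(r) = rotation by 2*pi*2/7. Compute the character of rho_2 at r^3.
chi_{rho_2}(r^3) = 2*cos(2*pi*2*3/7) = 2*cos(2*pi/7)

Justification: rho_2(r^3) is rotation by angle 2*pi*2*3/7, whose trace is 2*cos(2*pi*2*3/7) = 2*cos(2*pi/7).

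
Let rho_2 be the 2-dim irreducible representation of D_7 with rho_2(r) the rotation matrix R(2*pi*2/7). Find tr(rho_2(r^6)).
chi_{rho_2}(r^6) = 2*cos(2*pi*2*6/7) = -2*cos(3*pi/7)

Argument: rho_2(r^6) is rotation by angle 2*pi*2*6/7, whose trace is 2*cos(2*pi*2*6/7) = -2*cos(3*pi/7).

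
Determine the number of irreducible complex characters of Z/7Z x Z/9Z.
63

Proof sketch: The number of irreducible complex representations of a finite group equals its number of conjugacy classes. Z/7Z x Z/9Z is abelian of order 63, so every element is its own conjugacy class: 63 classes, so Z/7Z x Z/9Z (order 63) has exactly 63 irreducible complex representations.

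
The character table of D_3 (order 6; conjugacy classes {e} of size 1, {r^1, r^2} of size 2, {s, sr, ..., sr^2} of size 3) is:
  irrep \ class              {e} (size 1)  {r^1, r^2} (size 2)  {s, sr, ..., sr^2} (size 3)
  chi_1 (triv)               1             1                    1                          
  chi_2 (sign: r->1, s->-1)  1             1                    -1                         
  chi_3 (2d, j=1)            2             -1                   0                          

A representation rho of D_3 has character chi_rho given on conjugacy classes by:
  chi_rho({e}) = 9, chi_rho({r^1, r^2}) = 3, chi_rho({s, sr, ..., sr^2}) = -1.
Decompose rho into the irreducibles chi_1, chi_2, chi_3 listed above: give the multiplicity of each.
Multiplicities: chi_1: 2, chi_2: 3, chi_3: 2.

Reasoning: Use <chi_rho, chi> = (1/|G|) sum_C |C| * chi_rho(C) * conj(chi(C)) with |G| = 6 for each irreducible chi in the table:
  <chi_rho, chi_1> = (1/6)[1*(9)*conj(1) + 2*(3)*conj(1) + 3*(-1)*conj(1)]
      = (1/6)[(9) + (6) + (-3)] = 12/6 = 2
  <chi_rho, chi_2> = (1/6)[1*(9)*conj(1) + 2*(3)*conj(1) + 3*(-1)*conj(-1)]
      = (1/6)[(9) + (6) + (3)] = 18/6 = 3
  <chi_rho, chi_3> = (1/6)[1*(9)*conj(2) + 2*(3)*conj(-1) + 3*(-1)*conj(0)]
      = (1/6)[(18) + (-6) + (0)] = 12/6 = 2
Dimension check: dim(rho) = sum (mult * dim) = 2*1 + 3*1 + 2*2 = 9 = chi_rho(e) = 9.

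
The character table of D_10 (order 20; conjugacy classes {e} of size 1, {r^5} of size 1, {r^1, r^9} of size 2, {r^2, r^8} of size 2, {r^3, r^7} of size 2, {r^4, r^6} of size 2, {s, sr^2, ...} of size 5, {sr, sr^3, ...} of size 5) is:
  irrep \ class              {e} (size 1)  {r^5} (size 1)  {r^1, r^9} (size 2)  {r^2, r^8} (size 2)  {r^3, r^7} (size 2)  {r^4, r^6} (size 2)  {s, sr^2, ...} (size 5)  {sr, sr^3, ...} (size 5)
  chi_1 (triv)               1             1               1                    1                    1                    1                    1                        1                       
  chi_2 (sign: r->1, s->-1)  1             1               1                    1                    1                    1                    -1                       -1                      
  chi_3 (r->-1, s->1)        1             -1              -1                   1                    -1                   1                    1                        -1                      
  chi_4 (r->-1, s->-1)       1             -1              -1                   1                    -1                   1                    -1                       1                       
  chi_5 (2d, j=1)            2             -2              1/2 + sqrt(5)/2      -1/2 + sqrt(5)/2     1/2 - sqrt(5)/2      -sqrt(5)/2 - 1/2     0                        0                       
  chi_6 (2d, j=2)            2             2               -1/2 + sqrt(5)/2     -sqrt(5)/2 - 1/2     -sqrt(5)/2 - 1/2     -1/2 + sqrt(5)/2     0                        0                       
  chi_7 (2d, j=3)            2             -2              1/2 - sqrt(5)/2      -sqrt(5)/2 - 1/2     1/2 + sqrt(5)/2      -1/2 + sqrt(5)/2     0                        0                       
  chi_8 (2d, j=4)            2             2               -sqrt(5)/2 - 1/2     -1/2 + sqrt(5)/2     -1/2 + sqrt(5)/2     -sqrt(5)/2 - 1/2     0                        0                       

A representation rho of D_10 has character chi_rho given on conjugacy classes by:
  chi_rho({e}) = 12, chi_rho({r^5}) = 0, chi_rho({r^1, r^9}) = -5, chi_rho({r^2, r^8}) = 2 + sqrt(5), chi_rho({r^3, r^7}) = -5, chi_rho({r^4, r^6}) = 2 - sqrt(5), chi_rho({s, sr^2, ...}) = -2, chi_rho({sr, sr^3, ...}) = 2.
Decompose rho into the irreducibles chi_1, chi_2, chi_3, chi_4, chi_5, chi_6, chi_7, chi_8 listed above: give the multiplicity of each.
Multiplicities: chi_1: 0, chi_2: 0, chi_3: 1, chi_4: 3, chi_5: 1, chi_6: 1, chi_7: 0, chi_8: 2.

Justification: Use <chi_rho, chi> = (1/|G|) sum_C |C| * chi_rho(C) * conj(chi(C)) with |G| = 20 for each irreducible chi in the table:
  <chi_rho, chi_1> = (1/20)[1*(12)*conj(1) + 1*(0)*conj(1) + 2*(-5)*conj(1) + 2*(2 + sqrt(5))*conj(1) + 2*(-5)*conj(1) + 2*(2 - sqrt(5))*conj(1) + 5*(-2)*conj(1) + 5*(2)*conj(1)]
      = (1/20)[(12) + (0) + (-10) + (4 + 2*sqrt(5)) + (-10) + (4 - 2*sqrt(5)) + (-10) + (10)] = 0/20 = 0
  <chi_rho, chi_2> = (1/20)[1*(12)*conj(1) + 1*(0)*conj(1) + 2*(-5)*conj(1) + 2*(2 + sqrt(5))*conj(1) + 2*(-5)*conj(1) + 2*(2 - sqrt(5))*conj(1) + 5*(-2)*conj(-1) + 5*(2)*conj(-1)]
      = (1/20)[(12) + (0) + (-10) + (4 + 2*sqrt(5)) + (-10) + (4 - 2*sqrt(5)) + (10) + (-10)] = 0/20 = 0
  <chi_rho, chi_3> = (1/20)[1*(12)*conj(1) + 1*(0)*conj(-1) + 2*(-5)*conj(-1) + 2*(2 + sqrt(5))*conj(1) + 2*(-5)*conj(-1) + 2*(2 - sqrt(5))*conj(1) + 5*(-2)*conj(1) + 5*(2)*conj(-1)]
      = (1/20)[(12) + (0) + (10) + (4 + 2*sqrt(5)) + (10) + (4 - 2*sqrt(5)) + (-10) + (-10)] = 20/20 = 1
  <chi_rho, chi_4> = (1/20)[1*(12)*conj(1) + 1*(0)*conj(-1) + 2*(-5)*conj(-1) + 2*(2 + sqrt(5))*conj(1) + 2*(-5)*conj(-1) + 2*(2 - sqrt(5))*conj(1) + 5*(-2)*conj(-1) + 5*(2)*conj(1)]
      = (1/20)[(12) + (0) + (10) + (4 + 2*sqrt(5)) + (10) + (4 - 2*sqrt(5)) + (10) + (10)] = 60/20 = 3
  <chi_rho, chi_5> = (1/20)[1*(12)*conj(2) + 1*(0)*conj(-2) + 2*(-5)*conj(1/2 + sqrt(5)/2) + 2*(2 + sqrt(5))*conj(-1/2 + sqrt(5)/2) + 2*(-5)*conj(1/2 - sqrt(5)/2) + 2*(2 - sqrt(5))*conj(-sqrt(5)/2 - 1/2) + 5*(-2)*conj(0) + 5*(2)*conj(0)]
      = (1/20)[(24) + (0) + (-5*sqrt(5) - 5) + (sqrt(5) + 3) + (-5 + 5*sqrt(5)) + (3 - sqrt(5)) + (0) + (0)] = 20/20 = 1
  <chi_rho, chi_6> = (1/20)[1*(12)*conj(2) + 1*(0)*conj(2) + 2*(-5)*conj(-1/2 + sqrt(5)/2) + 2*(2 + sqrt(5))*conj(-sqrt(5)/2 - 1/2) + 2*(-5)*conj(-sqrt(5)/2 - 1/2) + 2*(2 - sqrt(5))*conj(-1/2 + sqrt(5)/2) + 5*(-2)*conj(0) + 5*(2)*conj(0)]
      = (1/20)[(24) + (0) + (5 - 5*sqrt(5)) + (-7 - 3*sqrt(5)) + (5 + 5*sqrt(5)) + (-7 + 3*sqrt(5)) + (0) + (0)] = 20/20 = 1
  <chi_rho, chi_7> = (1/20)[1*(12)*conj(2) + 1*(0)*conj(-2) + 2*(-5)*conj(1/2 - sqrt(5)/2) + 2*(2 + sqrt(5))*conj(-sqrt(5)/2 - 1/2) + 2*(-5)*conj(1/2 + sqrt(5)/2) + 2*(2 - sqrt(5))*conj(-1/2 + sqrt(5)/2) + 5*(-2)*conj(0) + 5*(2)*conj(0)]
      = (1/20)[(24) + (0) + (-5 + 5*sqrt(5)) + (-7 - 3*sqrt(5)) + (-5*sqrt(5) - 5) + (-7 + 3*sqrt(5)) + (0) + (0)] = 0/20 = 0
  <chi_rho, chi_8> = (1/20)[1*(12)*conj(2) + 1*(0)*conj(2) + 2*(-5)*conj(-sqrt(5)/2 - 1/2) + 2*(2 + sqrt(5))*conj(-1/2 + sqrt(5)/2) + 2*(-5)*conj(-1/2 + sqrt(5)/2) + 2*(2 - sqrt(5))*conj(-sqrt(5)/2 - 1/2) + 5*(-2)*conj(0) + 5*(2)*conj(0)]
      = (1/20)[(24) + (0) + (5 + 5*sqrt(5)) + (sqrt(5) + 3) + (5 - 5*sqrt(5)) + (3 - sqrt(5)) + (0) + (0)] = 40/20 = 2
Dimension check: dim(rho) = sum (mult * dim) = 0*1 + 0*1 + 1*1 + 3*1 + 1*2 + 1*2 + 0*2 + 2*2 = 12 = chi_rho(e) = 12.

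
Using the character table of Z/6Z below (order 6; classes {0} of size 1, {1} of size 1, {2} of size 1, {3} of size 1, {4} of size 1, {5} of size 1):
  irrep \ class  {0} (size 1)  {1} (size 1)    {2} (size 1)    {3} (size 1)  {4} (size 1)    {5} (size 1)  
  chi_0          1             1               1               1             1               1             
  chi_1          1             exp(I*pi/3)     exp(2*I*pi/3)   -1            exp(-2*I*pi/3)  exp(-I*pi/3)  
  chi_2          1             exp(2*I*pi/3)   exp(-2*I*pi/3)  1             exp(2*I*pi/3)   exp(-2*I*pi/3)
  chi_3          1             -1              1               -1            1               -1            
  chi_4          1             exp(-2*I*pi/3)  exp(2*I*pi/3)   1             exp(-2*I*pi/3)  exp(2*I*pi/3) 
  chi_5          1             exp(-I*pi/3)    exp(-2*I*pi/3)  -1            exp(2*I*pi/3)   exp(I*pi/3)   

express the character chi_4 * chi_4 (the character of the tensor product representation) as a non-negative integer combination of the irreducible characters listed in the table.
chi_4 tensor chi_4 = chi_2 (all other irreducibles have multiplicity 0).

Reasoning: The character of a tensor product is the pointwise product (chi_4 * chi_4)(C) = chi_4(C) * chi_4(C):
  {0}: (1)*(1), {1}: (exp(-2*I*pi/3))*(exp(-2*I*pi/3)), {2}: (exp(2*I*pi/3))*(exp(2*I*pi/3)), {3}: (1)*(1), {4}: (exp(-2*I*pi/3))*(exp(-2*I*pi/3)), {5}: (exp(2*I*pi/3))*(exp(2*I*pi/3))
so (chi_4 * chi_4) takes values
  {0} -> 1, {1} -> exp(2*I*pi/3), {2} -> exp(-2*I*pi/3), {3} -> 1, {4} -> exp(2*I*pi/3), {5} -> exp(-2*I*pi/3).
Now take the inner product of this character with each irreducible chi from the table, <chi_4*chi_4, chi> = (1/6) sum_C |C| (chi_4*chi_4)(C) conj(chi(C)):
  <chi_4*chi_4, chi_0> = (1/6)[1*(1)*conj(1) + 1*(exp(2*I*pi/3))*conj(1) + 1*(exp(-2*I*pi/3))*conj(1) + 1*(1)*conj(1) + 1*(exp(2*I*pi/3))*conj(1) + 1*(exp(-2*I*pi/3))*conj(1)]
      = (1/6)[(1) + (exp(2*I*pi/3)) + (exp(-2*I*pi/3)) + (1) + (exp(2*I*pi/3)) + (exp(-2*I*pi/3))] = 0/6 = 0
  <chi_4*chi_4, chi_1> = (1/6)[1*(1)*conj(1) + 1*(exp(2*I*pi/3))*conj(exp(I*pi/3)) + 1*(exp(-2*I*pi/3))*conj(exp(2*I*pi/3)) + 1*(1)*conj(-1) + 1*(exp(2*I*pi/3))*conj(exp(-2*I*pi/3)) + 1*(exp(-2*I*pi/3))*conj(exp(-I*pi/3))]
      = (1/6)[(1) + (exp(I*pi/3)) + (exp(2*I*pi/3)) + (-1) + (exp(-2*I*pi/3)) + (exp(-I*pi/3))] = 0/6 = 0
  <chi_4*chi_4, chi_2> = (1/6)[1*(1)*conj(1) + 1*(exp(2*I*pi/3))*conj(exp(2*I*pi/3)) + 1*(exp(-2*I*pi/3))*conj(exp(-2*I*pi/3)) + 1*(1)*conj(1) + 1*(exp(2*I*pi/3))*conj(exp(2*I*pi/3)) + 1*(exp(-2*I*pi/3))*conj(exp(-2*I*pi/3))]
      = (1/6)[(1) + (1) + (1) + (1) + (1) + (1)] = 6/6 = 1
  <chi_4*chi_4, chi_3> = (1/6)[1*(1)*conj(1) + 1*(exp(2*I*pi/3))*conj(-1) + 1*(exp(-2*I*pi/3))*conj(1) + 1*(1)*conj(-1) + 1*(exp(2*I*pi/3))*conj(1) + 1*(exp(-2*I*pi/3))*conj(-1)]
      = (1/6)[(1) + (-exp(2*I*pi/3)) + (exp(-2*I*pi/3)) + (-1) + (exp(2*I*pi/3)) + (-exp(-2*I*pi/3))] = 0/6 = 0
  <chi_4*chi_4, chi_4> = (1/6)[1*(1)*conj(1) + 1*(exp(2*I*pi/3))*conj(exp(-2*I*pi/3)) + 1*(exp(-2*I*pi/3))*conj(exp(2*I*pi/3)) + 1*(1)*conj(1) + 1*(exp(2*I*pi/3))*conj(exp(-2*I*pi/3)) + 1*(exp(-2*I*pi/3))*conj(exp(2*I*pi/3))]
      = (1/6)[(1) + (exp(-2*I*pi/3)) + (exp(2*I*pi/3)) + (1) + (exp(-2*I*pi/3)) + (exp(2*I*pi/3))] = 0/6 = 0
  <chi_4*chi_4, chi_5> = (1/6)[1*(1)*conj(1) + 1*(exp(2*I*pi/3))*conj(exp(-I*pi/3)) + 1*(exp(-2*I*pi/3))*conj(exp(-2*I*pi/3)) + 1*(1)*conj(-1) + 1*(exp(2*I*pi/3))*conj(exp(2*I*pi/3)) + 1*(exp(-2*I*pi/3))*conj(exp(I*pi/3))]
      = (1/6)[(1) + (-1) + (1) + (-1) + (1) + (-1)] = 0/6 = 0
(Exp terms are combined using exp(i*s)*conj(exp(i*t)) = exp(i*(s-t)), and sums of them are collapsed using the identity that for every m > 1 the m distinct m-th roots of unity sum to 0, e.g. 1 + exp(2*I*pi/3) + exp(-2*I*pi/3) = 0.)
Hence the multiplicities are chi_2: 1. Dimension check: dim(chi_4)*dim(chi_4) = 1*1 = 1 and sum (mult * dim) = 1*1 = 1.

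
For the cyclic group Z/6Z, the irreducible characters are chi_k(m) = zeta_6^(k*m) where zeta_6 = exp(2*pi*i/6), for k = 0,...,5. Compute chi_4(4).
chi_4(4) = zeta_6^16 = exp(-2*I*pi/3)

Working: chi_4(4) = zeta_6^(4*4) = zeta_6^16. Since zeta_6^6 = 1, this equals zeta_6^4 = exp(2*pi*i*4/6) = exp(-2*I*pi/3).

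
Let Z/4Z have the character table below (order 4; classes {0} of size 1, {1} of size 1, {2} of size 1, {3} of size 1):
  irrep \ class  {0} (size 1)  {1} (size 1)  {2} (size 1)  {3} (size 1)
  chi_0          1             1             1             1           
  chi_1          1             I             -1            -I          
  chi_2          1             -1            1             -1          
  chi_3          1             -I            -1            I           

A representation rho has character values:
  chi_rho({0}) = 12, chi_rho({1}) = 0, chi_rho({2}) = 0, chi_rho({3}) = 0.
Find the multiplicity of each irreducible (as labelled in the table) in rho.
Multiplicities: chi_0: 3, chi_1: 3, chi_2: 3, chi_3: 3.

Why: Use <chi_rho, chi> = (1/|G|) sum_C |C| * chi_rho(C) * conj(chi(C)) with |G| = 4 for each irreducible chi in the table:
  <chi_rho, chi_0> = (1/4)[1*(12)*conj(1) + 1*(0)*conj(1) + 1*(0)*conj(1) + 1*(0)*conj(1)]
      = (1/4)[(12) + (0) + (0) + (0)] = 12/4 = 3
  <chi_rho, chi_1> = (1/4)[1*(12)*conj(1) + 1*(0)*conj(I) + 1*(0)*conj(-1) + 1*(0)*conj(-I)]
      = (1/4)[(12) + (0) + (0) + (0)] = 12/4 = 3
  <chi_rho, chi_2> = (1/4)[1*(12)*conj(1) + 1*(0)*conj(-1) + 1*(0)*conj(1) + 1*(0)*conj(-1)]
      = (1/4)[(12) + (0) + (0) + (0)] = 12/4 = 3
  <chi_rho, chi_3> = (1/4)[1*(12)*conj(1) + 1*(0)*conj(-I) + 1*(0)*conj(-1) + 1*(0)*conj(I)]
      = (1/4)[(12) + (0) + (0) + (0)] = 12/4 = 3
(Exp terms are combined using exp(i*s)*conj(exp(i*t)) = exp(i*(s-t)), and sums of them are collapsed using the identity that for every m > 1 the m distinct m-th roots of unity sum to 0, e.g. 1 + exp(2*I*pi/3) + exp(-2*I*pi/3) = 0.)
Dimension check: dim(rho) = sum (mult * dim) = 3*1 + 3*1 + 3*1 + 3*1 = 12 = chi_rho(e) = 12.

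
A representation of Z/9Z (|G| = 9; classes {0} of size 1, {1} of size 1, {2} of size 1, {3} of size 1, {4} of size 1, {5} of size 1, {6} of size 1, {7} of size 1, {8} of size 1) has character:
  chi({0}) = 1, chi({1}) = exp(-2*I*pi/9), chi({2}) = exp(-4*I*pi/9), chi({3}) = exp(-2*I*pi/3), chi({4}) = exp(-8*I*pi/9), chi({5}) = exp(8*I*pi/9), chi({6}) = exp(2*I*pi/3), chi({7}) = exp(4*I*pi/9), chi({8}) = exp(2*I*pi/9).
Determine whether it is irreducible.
Irreducible: <chi, chi> = 1.

Justification: <chi, chi> = (1/|G|) sum_C |C| * |chi(C)|^2 = (1/9)[1*|1|^2 + 1*|exp(-2*I*pi/9)|^2 + 1*|exp(-4*I*pi/9)|^2 + 1*|exp(-2*I*pi/3)|^2 + 1*|exp(-8*I*pi/9)|^2 + 1*|exp(8*I*pi/9)|^2 + 1*|exp(2*I*pi/3)|^2 + 1*|exp(4*I*pi/9)|^2 + 1*|exp(2*I*pi/9)|^2]
  = (1/9)[(1) + (1) + (1) + (1) + (1) + (1) + (1) + (1) + (1)] = 9/9 = 1.
(Exp terms are combined using exp(i*s)*conj(exp(i*t)) = exp(i*(s-t)), and sums of them are collapsed using the identity that for every m > 1 the m distinct m-th roots of unity sum to 0, e.g. 1 + exp(2*I*pi/3) + exp(-2*I*pi/3) = 0.)
A character is irreducible iff <chi, chi> = 1, so this representation is irreducible.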